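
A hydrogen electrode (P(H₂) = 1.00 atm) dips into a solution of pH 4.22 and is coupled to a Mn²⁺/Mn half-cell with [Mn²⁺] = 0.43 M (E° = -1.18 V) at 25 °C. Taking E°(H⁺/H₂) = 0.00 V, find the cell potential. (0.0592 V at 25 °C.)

The hydrogen couple is the cathode, so E°_cell = 1.18 V; n = 2.
[H⁺] = 10^(−4.22) = 6 × 10^-5 M, and Q = [Mn²⁺]·P(H₂) / [H⁺]^2 = 1.18 × 10^8.
E = E° − (0.0592/2) log Q = 1.18 − (0.0592/2)(8.073) = 0.941 V.

0.94 V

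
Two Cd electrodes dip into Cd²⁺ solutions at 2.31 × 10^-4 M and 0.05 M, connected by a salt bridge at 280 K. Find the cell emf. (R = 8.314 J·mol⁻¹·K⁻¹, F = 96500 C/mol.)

0.065 V

Both half-cells are Cd²⁺/Cd, so E°_cell = 0. The concentrated side is the cathode; the cell reaction moves Cd²⁺ from high to low concentration with n = 2.
Q = [Cd²⁺]_dilute/[Cd²⁺]_conc = 2.31 × 10^-4/0.05 = 0.00462.
E = 0 − (RT/nF) ln Q = −((8.314×280)/(2×96500))(-5.377) = 0.0649 V.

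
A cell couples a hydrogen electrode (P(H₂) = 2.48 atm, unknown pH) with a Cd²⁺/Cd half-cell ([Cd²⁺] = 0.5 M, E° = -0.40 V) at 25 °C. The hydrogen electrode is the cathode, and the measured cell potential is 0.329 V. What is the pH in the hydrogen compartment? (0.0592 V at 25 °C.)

pH = 1.15

E°_cell = 0.40 V and n = 2.
log Q = n(E° − E)/0.0592 = 2×(0.40 − 0.329)/0.0592 = 2.399.
With Q = [Cd²⁺]·P(H₂) / [H⁺]^2, solving for [H⁺] gives log[H⁺] = -1.153, so pH = 1.15.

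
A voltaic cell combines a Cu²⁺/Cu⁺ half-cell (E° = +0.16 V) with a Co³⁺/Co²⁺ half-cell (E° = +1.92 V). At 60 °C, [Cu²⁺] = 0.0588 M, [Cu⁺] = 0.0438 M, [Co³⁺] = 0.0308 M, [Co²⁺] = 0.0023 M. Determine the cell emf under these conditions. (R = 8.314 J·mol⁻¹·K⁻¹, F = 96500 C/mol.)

The Co³⁺/Co²⁺ couple has the higher reduction potential and acts as the cathode, so E°_cell = +1.92 − (+0.16) = 1.76 V.
Balancing electrons gives n = 1; the reaction quotient is Q = [Cu²⁺]·[Co²⁺]/([Cu⁺]·[Co³⁺]) = 0.100.
E = E° − (RT/nF) ln Q = 1.76 − (8.314×333)/(1×96500) × (-2.300) = 1.760 + 0.066 = 1.826 V.

1.83 V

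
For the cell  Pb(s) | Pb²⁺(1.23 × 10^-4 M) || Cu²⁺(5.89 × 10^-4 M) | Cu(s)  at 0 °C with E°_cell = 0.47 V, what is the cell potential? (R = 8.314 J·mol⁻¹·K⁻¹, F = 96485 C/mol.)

Balancing electrons gives n = 2; the reaction quotient is Q = [Pb²⁺]/[Cu²⁺] = 0.209.
E = E° − (RT/nF) ln Q = 0.47 − (8.314×273)/(2×96485) × (-1.566) = 0.470 + 0.018 = 0.488 V.

0.488 V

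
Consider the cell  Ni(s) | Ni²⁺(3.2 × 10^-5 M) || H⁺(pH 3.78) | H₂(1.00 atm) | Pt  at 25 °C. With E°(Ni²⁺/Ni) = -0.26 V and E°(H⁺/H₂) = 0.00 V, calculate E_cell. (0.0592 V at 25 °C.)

The hydrogen couple is the cathode, so E°_cell = 0.26 V; n = 2.
[H⁺] = 10^(−3.78) = 1.7 × 10^-4 M, and Q = [Ni²⁺]·P(H₂) / [H⁺]^2 = 1160.
E = E° − (0.0592/2) log Q = 0.26 − (0.0592/2)(3.065) = 0.169 V.

0.17 V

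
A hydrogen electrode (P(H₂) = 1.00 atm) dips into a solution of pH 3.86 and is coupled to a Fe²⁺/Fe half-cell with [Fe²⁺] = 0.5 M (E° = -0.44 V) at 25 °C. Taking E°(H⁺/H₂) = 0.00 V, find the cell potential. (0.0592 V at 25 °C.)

0.22 V

The hydrogen couple is the cathode, so E°_cell = 0.44 V; n = 2.
[H⁺] = 10^(−3.86) = 1.4 × 10^-4 M, and Q = [Fe²⁺]·P(H₂) / [H⁺]^2 = 2.62 × 10^7.
E = E° − (0.0592/2) log Q = 0.44 − (0.0592/2)(7.419) = 0.220 V.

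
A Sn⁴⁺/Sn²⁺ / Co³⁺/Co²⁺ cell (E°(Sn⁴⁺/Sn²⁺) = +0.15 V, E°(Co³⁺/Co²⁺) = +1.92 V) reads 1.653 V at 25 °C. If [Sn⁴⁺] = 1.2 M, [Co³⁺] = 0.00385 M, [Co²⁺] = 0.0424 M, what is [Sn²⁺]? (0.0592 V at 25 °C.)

From the Nernst equation, log Q = n(E° − E)/0.0592 = 2(1.77 − 1.653)/0.0592 = 3.953, so Q = 8970.
With Q = [Sn⁴⁺]·[Co²⁺]^2/([Sn²⁺]·[Co³⁺]^2) and the known concentrations, [Sn²⁺] in the denominator gives [Sn²⁺] = 0.016 M.

0.016 M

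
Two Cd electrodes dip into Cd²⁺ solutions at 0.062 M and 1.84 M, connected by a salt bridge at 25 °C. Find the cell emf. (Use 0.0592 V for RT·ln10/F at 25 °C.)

0.044 V

Both half-cells are Cd²⁺/Cd, so E°_cell = 0. The concentrated side is the cathode; the cell reaction moves Cd²⁺ from high to low concentration with n = 2.
Q = [Cd²⁺]_dilute/[Cd²⁺]_conc = 0.062/1.84 = 0.0337.
E = 0 − (0.0592/2) log Q = −(0.0592/2)(-1.472) = 0.0436 V.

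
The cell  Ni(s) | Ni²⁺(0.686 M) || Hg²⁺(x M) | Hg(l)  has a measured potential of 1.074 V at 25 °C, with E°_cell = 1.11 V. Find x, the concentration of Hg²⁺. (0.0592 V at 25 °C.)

From the Nernst equation, log Q = n(E° − E)/0.0592 = 2(1.11 − 1.074)/0.0592 = 1.216, so Q = 16.5.
With Q = [Ni²⁺]/[Hg²⁺] and the known concentrations, [Hg²⁺] in the denominator gives [Hg²⁺] = 0.042 M.

0.042 M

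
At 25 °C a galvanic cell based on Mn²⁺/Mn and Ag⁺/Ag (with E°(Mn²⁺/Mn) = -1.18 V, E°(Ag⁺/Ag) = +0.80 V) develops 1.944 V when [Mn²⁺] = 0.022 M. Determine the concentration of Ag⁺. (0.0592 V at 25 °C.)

0.037 M

From the Nernst equation, log Q = n(E° − E)/0.0592 = 2(1.98 − 1.944)/0.0592 = 1.216, so Q = 16.5.
With Q = [Mn²⁺]/[Ag⁺]^2 and the known concentrations, [Ag⁺]^2 in the denominator gives [Ag⁺] = 0.037 M.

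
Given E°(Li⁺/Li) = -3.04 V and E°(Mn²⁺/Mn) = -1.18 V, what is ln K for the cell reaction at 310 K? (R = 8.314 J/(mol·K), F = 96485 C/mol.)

ln K = 139.3

E°_cell = -1.18 − (-3.04) = 1.86 V, with n = 2 electrons transferred.
At equilibrium E = 0, so the Nernst equation gives ln K = nFE°/RT = (2)(96485)(1.86)/((8.314)(310)) = 139.26.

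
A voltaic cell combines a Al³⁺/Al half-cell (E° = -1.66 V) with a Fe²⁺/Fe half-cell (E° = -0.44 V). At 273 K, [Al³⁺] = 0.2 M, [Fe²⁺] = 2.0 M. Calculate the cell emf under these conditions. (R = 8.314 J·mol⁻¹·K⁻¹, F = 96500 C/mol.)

1.24 V

The Fe²⁺/Fe couple has the higher reduction potential and acts as the cathode, so E°_cell = -0.44 − (-1.66) = 1.22 V.
Balancing electrons gives n = 6; the reaction quotient is Q = [Al³⁺]^2/[Fe²⁺]^3 = 0.00500.
E = E° − (RT/nF) ln Q = 1.22 − (8.314×273)/(6×96500) × (-5.298) = 1.220 + 0.021 = 1.241 V.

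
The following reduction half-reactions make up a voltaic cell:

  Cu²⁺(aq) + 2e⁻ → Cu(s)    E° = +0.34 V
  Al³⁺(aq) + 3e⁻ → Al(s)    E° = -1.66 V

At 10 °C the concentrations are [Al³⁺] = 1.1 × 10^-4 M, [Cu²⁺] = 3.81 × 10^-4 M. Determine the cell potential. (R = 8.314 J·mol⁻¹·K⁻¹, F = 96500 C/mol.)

1.98 V

The Cu²⁺/Cu couple has the higher reduction potential and acts as the cathode, so E°_cell = +0.34 − (-1.66) = 2.00 V.
Balancing electrons gives n = 6; the reaction quotient is Q = [Al³⁺]^2/[Cu²⁺]^3 = 219.
E = E° − (RT/nF) ln Q = 2.00 − (8.314×283)/(6×96500) × (5.388) = 2.000 − 0.022 = 1.978 V.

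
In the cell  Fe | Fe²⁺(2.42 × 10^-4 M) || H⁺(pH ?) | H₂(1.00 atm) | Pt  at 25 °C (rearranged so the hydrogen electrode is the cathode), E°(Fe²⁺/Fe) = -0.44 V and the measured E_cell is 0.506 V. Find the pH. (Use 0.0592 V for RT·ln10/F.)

pH = 0.69

E°_cell = 0.44 V and n = 2.
log Q = n(E° − E)/0.0592 = 2×(0.44 − 0.506)/0.0592 = -2.230.
With Q = [Fe²⁺]·P(H₂) / [H⁺]^2, solving for [H⁺] gives log[H⁺] = -0.693, so pH = 0.69.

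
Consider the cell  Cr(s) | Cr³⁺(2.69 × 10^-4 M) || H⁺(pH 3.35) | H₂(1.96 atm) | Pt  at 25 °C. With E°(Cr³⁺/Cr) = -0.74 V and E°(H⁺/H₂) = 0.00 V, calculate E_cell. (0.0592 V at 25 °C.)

The hydrogen couple is the cathode, so E°_cell = 0.74 V; n = 6.
[H⁺] = 10^(−3.35) = 4.5 × 10^-4 M, and Q = [Cr³⁺]^2·P(H₂)^3 / [H⁺]^6 = 6.86 × 10^13.
E = E° − (0.0592/6) log Q = 0.74 − (0.0592/6)(13.836) = 0.603 V.

0.60 V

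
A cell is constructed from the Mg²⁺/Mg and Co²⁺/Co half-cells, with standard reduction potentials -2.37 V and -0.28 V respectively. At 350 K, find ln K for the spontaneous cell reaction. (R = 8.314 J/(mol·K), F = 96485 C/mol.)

ln K = 138.6

E°_cell = -0.28 − (-2.37) = 2.09 V, with n = 2 electrons transferred.
At equilibrium E = 0, so the Nernst equation gives ln K = nFE°/RT = (2)(96485)(2.09)/((8.314)(350)) = 138.60.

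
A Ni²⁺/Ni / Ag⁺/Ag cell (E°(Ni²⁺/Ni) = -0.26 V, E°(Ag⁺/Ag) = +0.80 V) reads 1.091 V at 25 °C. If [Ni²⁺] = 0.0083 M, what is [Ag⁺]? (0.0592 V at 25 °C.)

0.3 M

From the Nernst equation, log Q = n(E° − E)/0.0592 = 2(1.06 − 1.091)/0.0592 = -1.047, so Q = 0.0897.
With Q = [Ni²⁺]/[Ag⁺]^2 and the known concentrations, [Ag⁺]^2 in the denominator gives [Ag⁺] = 0.3 M.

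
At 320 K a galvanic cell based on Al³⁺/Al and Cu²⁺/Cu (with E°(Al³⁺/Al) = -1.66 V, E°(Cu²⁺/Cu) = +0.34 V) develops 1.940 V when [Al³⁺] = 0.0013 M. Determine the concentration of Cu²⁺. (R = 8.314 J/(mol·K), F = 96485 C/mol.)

1.5 × 10^-4 M

From the Nernst equation, ln Q = nF(E° − E)/RT = 6×96485×(2.00 − 1.940)/(8.314×320) = 13.056, so Q = 4.68 × 10^5.
With Q = [Al³⁺]^2/[Cu²⁺]^3 and the known concentrations, [Cu²⁺]^3 in the denominator gives [Cu²⁺] = 1.5 × 10^-4 M.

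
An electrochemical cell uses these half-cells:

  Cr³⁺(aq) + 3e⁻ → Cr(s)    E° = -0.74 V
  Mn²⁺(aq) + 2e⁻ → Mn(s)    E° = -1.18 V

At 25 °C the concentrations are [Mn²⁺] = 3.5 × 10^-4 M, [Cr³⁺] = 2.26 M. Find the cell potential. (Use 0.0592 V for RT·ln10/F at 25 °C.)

The Cr³⁺/Cr couple has the higher reduction potential and acts as the cathode, so E°_cell = -0.74 − (-1.18) = 0.44 V.
Balancing electrons gives n = 6; the reaction quotient is Q = [Mn²⁺]^3/[Cr³⁺]^2 = 8.39 × 10^-12.
At 25 °C, E = E° − (0.0592/n) log Q = 0.44 − (0.0592/6)(-11.076) = 0.440 + 0.109 = 0.549 V.

0.549 V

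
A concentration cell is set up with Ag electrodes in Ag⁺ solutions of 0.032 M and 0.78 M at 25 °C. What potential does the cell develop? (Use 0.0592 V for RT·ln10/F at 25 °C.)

Both half-cells are Ag⁺/Ag, so E°_cell = 0. The concentrated side is the cathode; the cell reaction moves Ag⁺ from high to low concentration with n = 1.
Q = [Ag⁺]_dilute/[Ag⁺]_conc = 0.032/0.78 = 0.0410.
E = 0 − (0.0592/1) log Q = −(0.0592/1)(-1.387) = 0.0821 V.

0.082 V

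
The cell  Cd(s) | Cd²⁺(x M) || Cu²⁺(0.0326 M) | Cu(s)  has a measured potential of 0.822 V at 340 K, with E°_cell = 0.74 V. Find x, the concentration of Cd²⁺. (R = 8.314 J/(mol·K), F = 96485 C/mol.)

1.2 × 10^-4 M

From the Nernst equation, ln Q = nF(E° − E)/RT = 2×96485×(0.74 − 0.822)/(8.314×340) = -5.598, so Q = 0.00371.
With Q = [Cd²⁺]/[Cu²⁺] and the known concentrations, [Cd²⁺] in the numerator gives [Cd²⁺] = 1.2 × 10^-4 M.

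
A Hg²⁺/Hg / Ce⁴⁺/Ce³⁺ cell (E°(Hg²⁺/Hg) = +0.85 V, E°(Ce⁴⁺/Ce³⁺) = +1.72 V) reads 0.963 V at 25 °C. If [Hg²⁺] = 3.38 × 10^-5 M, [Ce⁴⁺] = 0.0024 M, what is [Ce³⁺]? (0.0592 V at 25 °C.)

From the Nernst equation, log Q = n(E° − E)/0.0592 = 2(0.87 − 0.963)/0.0592 = -3.142, so Q = 7.21 × 10^-4.
With Q = [Hg²⁺]·[Ce³⁺]^2/[Ce⁴⁺]^2 and the known concentrations, [Ce³⁺]^2 in the numerator gives [Ce³⁺] = 0.011 M.

0.011 M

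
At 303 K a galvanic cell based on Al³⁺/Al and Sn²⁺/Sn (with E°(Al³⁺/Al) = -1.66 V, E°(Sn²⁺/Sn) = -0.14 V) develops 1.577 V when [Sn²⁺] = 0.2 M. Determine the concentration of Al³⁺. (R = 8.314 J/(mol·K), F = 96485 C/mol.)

1.3 × 10^-4 M

From the Nernst equation, ln Q = nF(E° − E)/RT = 6×96485×(1.52 − 1.577)/(8.314×303) = -13.099, so Q = 2.05 × 10^-6.
With Q = [Al³⁺]^2/[Sn²⁺]^3 and the known concentrations, [Al³⁺]^2 in the numerator gives [Al³⁺] = 1.3 × 10^-4 M.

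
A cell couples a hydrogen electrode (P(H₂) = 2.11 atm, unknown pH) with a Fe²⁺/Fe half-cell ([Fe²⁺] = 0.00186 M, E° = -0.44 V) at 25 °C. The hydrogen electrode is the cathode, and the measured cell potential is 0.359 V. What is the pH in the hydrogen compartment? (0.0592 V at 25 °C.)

pH = 2.57

E°_cell = 0.44 V and n = 2.
log Q = n(E° − E)/0.0592 = 2×(0.44 − 0.359)/0.0592 = 2.736.
With Q = [Fe²⁺]·P(H₂) / [H⁺]^2, solving for [H⁺] gives log[H⁺] = -2.571, so pH = 2.57.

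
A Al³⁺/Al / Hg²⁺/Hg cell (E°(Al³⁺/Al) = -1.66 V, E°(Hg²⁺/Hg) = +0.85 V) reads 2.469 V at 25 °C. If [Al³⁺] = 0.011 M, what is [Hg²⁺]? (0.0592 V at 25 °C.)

From the Nernst equation, log Q = n(E° − E)/0.0592 = 6(2.51 − 2.469)/0.0592 = 4.155, so Q = 1.43 × 10^4.
With Q = [Al³⁺]^2/[Hg²⁺]^3 and the known concentrations, [Hg²⁺]^3 in the denominator gives [Hg²⁺] = 0.002 M.

0.002 M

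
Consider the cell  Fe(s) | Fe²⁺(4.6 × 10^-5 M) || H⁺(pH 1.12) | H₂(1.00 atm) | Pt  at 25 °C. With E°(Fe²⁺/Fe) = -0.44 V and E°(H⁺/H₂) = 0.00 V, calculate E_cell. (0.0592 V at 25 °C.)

0.50 V

The hydrogen couple is the cathode, so E°_cell = 0.44 V; n = 2.
[H⁺] = 10^(−1.12) = 0.076 M, and Q = [Fe²⁺]·P(H₂) / [H⁺]^2 = 0.00799.
E = E° − (0.0592/2) log Q = 0.44 − (0.0592/2)(-2.097) = 0.502 V.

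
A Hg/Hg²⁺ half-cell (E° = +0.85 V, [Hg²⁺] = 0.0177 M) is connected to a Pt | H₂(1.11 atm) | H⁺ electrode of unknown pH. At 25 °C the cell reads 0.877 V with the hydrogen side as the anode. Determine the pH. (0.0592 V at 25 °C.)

E°_cell = 0.85 V and n = 2.
log Q = n(E° − E)/0.0592 = 2×(0.85 − 0.877)/0.0592 = -0.912.
With Q = [H⁺]^2 / ([Hg²⁺]·P(H₂)), solving for [H⁺] gives log[H⁺] = -1.309, so pH = 1.31.

pH = 1.31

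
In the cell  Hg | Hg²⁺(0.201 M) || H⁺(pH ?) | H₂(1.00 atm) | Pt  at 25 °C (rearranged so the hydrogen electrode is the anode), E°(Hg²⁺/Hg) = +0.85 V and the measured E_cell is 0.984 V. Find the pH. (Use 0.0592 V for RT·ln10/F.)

pH = 2.61

E°_cell = 0.85 V and n = 2.
log Q = n(E° − E)/0.0592 = 2×(0.85 − 0.984)/0.0592 = -4.527.
With Q = [H⁺]^2 / ([Hg²⁺]·P(H₂)), solving for [H⁺] gives log[H⁺] = -2.612, so pH = 2.61.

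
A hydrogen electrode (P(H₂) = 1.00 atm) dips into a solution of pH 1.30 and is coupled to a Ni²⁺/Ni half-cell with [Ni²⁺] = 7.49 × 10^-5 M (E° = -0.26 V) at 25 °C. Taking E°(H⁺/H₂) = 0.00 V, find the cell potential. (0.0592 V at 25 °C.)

0.31 V

The hydrogen couple is the cathode, so E°_cell = 0.26 V; n = 2.
[H⁺] = 10^(−1.30) = 0.050 M, and Q = [Ni²⁺]·P(H₂) / [H⁺]^2 = 0.0298.
E = E° − (0.0592/2) log Q = 0.26 − (0.0592/2)(-1.526) = 0.305 V.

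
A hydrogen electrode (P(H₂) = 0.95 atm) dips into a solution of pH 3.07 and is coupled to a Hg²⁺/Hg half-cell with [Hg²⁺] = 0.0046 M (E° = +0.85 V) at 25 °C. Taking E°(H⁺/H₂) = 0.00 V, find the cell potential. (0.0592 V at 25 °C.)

The Hg²⁺/Hg couple is the cathode, so E°_cell = 0.85 V; n = 2.
[H⁺] = 10^(−3.07) = 8.5 × 10^-4 M, and Q = [H⁺]^2 / ([Hg²⁺]·P(H₂)) = 1.66 × 10^-4.
E = E° − (0.0592/2) log Q = 0.85 − (0.0592/2)(-3.780) = 0.962 V.

0.96 V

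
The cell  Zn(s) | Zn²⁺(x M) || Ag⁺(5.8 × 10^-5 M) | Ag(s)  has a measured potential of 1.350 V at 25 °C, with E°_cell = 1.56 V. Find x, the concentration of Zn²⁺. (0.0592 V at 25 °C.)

0.042 M

From the Nernst equation, log Q = n(E° − E)/0.0592 = 2(1.56 − 1.350)/0.0592 = 7.095, so Q = 1.24 × 10^7.
With Q = [Zn²⁺]/[Ag⁺]^2 and the known concentrations, [Zn²⁺] in the numerator gives [Zn²⁺] = 0.042 M.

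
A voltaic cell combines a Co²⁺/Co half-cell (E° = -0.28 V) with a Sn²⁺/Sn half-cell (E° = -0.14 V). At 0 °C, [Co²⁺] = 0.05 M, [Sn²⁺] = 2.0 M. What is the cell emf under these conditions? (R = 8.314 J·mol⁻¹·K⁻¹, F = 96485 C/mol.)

0.183 V

The Sn²⁺/Sn couple has the higher reduction potential and acts as the cathode, so E°_cell = -0.14 − (-0.28) = 0.14 V.
Balancing electrons gives n = 2; the reaction quotient is Q = [Co²⁺]/[Sn²⁺] = 0.0250.
E = E° − (RT/nF) ln Q = 0.14 − (8.314×273)/(2×96485) × (-3.689) = 0.140 + 0.043 = 0.183 V.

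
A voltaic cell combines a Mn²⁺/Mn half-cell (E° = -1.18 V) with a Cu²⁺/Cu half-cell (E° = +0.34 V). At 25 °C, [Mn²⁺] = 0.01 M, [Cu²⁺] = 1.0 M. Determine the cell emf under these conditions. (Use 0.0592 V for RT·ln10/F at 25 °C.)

1.58 V

The Cu²⁺/Cu couple has the higher reduction potential and acts as the cathode, so E°_cell = +0.34 − (-1.18) = 1.52 V.
Balancing electrons gives n = 2; the reaction quotient is Q = [Mn²⁺]/[Cu²⁺] = 0.0100.
At 25 °C, E = E° − (0.0592/n) log Q = 1.52 − (0.0592/2)(-2.000) = 1.520 + 0.059 = 1.579 V.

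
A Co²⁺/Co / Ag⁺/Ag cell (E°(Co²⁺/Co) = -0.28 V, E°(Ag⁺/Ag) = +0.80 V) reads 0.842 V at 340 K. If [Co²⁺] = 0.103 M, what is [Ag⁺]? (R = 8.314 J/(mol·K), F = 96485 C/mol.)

9.5 × 10^-5 M

From the Nernst equation, ln Q = nF(E° − E)/RT = 2×96485×(1.08 − 0.842)/(8.314×340) = 16.247, so Q = 1.14 × 10^7.
With Q = [Co²⁺]/[Ag⁺]^2 and the known concentrations, [Ag⁺]^2 in the denominator gives [Ag⁺] = 9.5 × 10^-5 M.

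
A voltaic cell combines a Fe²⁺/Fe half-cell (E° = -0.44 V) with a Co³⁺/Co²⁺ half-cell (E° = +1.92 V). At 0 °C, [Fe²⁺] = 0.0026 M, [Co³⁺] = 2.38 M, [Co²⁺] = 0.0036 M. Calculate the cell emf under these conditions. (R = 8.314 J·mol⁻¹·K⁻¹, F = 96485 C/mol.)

The Co³⁺/Co²⁺ couple has the higher reduction potential and acts as the cathode, so E°_cell = +1.92 − (-0.44) = 2.36 V.
Balancing electrons gives n = 2; the reaction quotient is Q = [Fe²⁺]·[Co²⁺]^2/[Co³⁺]^2 = 5.95 × 10^-9.
E = E° − (RT/nF) ln Q = 2.36 − (8.314×273)/(2×96485) × (-18.940) = 2.360 + 0.223 = 2.583 V.

2.58 V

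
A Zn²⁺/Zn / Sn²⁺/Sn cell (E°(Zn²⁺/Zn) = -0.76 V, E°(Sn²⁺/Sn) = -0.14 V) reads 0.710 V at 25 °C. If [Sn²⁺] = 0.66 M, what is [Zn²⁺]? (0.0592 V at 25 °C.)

From the Nernst equation, log Q = n(E° − E)/0.0592 = 2(0.62 − 0.710)/0.0592 = -3.041, so Q = 9.11 × 10^-4.
With Q = [Zn²⁺]/[Sn²⁺] and the known concentrations, [Zn²⁺] in the numerator gives [Zn²⁺] = 6 × 10^-4 M.

6 × 10^-4 M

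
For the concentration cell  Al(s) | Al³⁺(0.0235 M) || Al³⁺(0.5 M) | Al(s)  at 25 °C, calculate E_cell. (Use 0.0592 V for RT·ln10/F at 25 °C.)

Both half-cells are Al³⁺/Al, so E°_cell = 0. The concentrated side is the cathode; the cell reaction moves Al³⁺ from high to low concentration with n = 3.
Q = [Al³⁺]_dilute/[Al³⁺]_conc = 0.0235/0.5 = 0.0470.
E = 0 − (0.0592/3) log Q = −(0.0592/3)(-1.328) = 0.0262 V.

0.026 V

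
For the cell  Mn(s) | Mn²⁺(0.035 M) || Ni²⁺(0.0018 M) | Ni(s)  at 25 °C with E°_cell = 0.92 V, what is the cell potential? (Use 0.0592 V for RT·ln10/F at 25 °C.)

Balancing electrons gives n = 2; the reaction quotient is Q = [Mn²⁺]/[Ni²⁺] = 19.4.
At 25 °C, E = E° − (0.0592/n) log Q = 0.92 − (0.0592/2)(1.289) = 0.920 − 0.038 = 0.882 V.

0.882 V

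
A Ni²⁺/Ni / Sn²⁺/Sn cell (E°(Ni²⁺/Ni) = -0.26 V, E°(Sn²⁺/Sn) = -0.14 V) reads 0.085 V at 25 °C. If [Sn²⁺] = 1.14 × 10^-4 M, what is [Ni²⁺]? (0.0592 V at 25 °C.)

0.0017 M

From the Nernst equation, log Q = n(E° − E)/0.0592 = 2(0.12 − 0.085)/0.0592 = 1.182, so Q = 15.2.
With Q = [Ni²⁺]/[Sn²⁺] and the known concentrations, [Ni²⁺] in the numerator gives [Ni²⁺] = 0.0017 M.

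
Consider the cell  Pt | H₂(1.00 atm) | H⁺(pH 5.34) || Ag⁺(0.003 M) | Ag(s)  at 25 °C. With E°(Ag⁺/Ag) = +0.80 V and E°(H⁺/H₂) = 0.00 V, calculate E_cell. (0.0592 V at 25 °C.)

The Ag⁺/Ag couple is the cathode, so E°_cell = 0.80 V; n = 2.
[H⁺] = 10^(−5.34) = 4.6 × 10^-6 M, and Q = [H⁺]^2 / ([Ag⁺]^2·P(H₂)) = 2.32 × 10^-6.
E = E° − (0.0592/2) log Q = 0.80 − (0.0592/2)(-5.634) = 0.967 V.

0.97 V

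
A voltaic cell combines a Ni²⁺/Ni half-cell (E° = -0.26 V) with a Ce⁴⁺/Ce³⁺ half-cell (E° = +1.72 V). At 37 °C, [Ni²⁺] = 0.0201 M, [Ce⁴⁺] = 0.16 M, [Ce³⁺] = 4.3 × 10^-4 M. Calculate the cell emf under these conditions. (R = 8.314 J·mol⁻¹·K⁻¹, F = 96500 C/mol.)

The Ce⁴⁺/Ce³⁺ couple has the higher reduction potential and acts as the cathode, so E°_cell = +1.72 − (-0.26) = 1.98 V.
Balancing electrons gives n = 2; the reaction quotient is Q = [Ni²⁺]·[Ce³⁺]^2/[Ce⁴⁺]^2 = 1.45 × 10^-7.
E = E° − (RT/nF) ln Q = 1.98 − (8.314×310)/(2×96500) × (-15.745) = 1.980 + 0.210 = 2.190 V.

2.19 V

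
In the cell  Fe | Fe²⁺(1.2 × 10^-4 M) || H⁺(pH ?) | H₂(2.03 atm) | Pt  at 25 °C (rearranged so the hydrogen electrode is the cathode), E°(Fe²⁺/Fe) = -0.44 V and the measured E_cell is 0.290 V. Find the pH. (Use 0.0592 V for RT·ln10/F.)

E°_cell = 0.44 V and n = 2.
log Q = n(E° − E)/0.0592 = 2×(0.44 − 0.290)/0.0592 = 5.068.
With Q = [Fe²⁺]·P(H₂) / [H⁺]^2, solving for [H⁺] gives log[H⁺] = -4.340, so pH = 4.34.

pH = 4.34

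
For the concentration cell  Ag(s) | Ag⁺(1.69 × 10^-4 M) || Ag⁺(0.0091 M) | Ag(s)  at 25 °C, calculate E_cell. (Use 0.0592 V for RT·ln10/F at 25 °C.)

Both half-cells are Ag⁺/Ag, so E°_cell = 0. The concentrated side is the cathode; the cell reaction moves Ag⁺ from high to low concentration with n = 1.
Q = [Ag⁺]_dilute/[Ag⁺]_conc = 1.69 × 10^-4/0.0091 = 0.0186.
E = 0 − (0.0592/1) log Q = −(0.0592/1)(-1.731) = 0.1025 V.

0.10 V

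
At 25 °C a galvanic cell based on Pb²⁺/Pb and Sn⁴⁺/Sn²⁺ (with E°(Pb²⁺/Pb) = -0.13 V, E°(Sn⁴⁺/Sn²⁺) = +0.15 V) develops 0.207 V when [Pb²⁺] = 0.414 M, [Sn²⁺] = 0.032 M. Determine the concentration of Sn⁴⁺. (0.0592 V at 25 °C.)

From the Nernst equation, log Q = n(E° − E)/0.0592 = 2(0.28 − 0.207)/0.0592 = 2.466, so Q = 293.
With Q = [Pb²⁺]·[Sn²⁺]/[Sn⁴⁺] and the known concentrations, [Sn⁴⁺] in the denominator gives [Sn⁴⁺] = 4.5 × 10^-5 M.

4.5 × 10^-5 M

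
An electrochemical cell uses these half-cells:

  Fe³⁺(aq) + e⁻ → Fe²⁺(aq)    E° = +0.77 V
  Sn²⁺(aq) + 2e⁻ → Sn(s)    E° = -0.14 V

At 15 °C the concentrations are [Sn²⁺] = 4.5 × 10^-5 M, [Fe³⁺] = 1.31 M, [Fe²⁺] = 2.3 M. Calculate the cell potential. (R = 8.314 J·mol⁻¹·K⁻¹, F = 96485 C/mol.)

1.02 V

The Fe³⁺/Fe²⁺ couple has the higher reduction potential and acts as the cathode, so E°_cell = +0.77 − (-0.14) = 0.91 V.
Balancing electrons gives n = 2; the reaction quotient is Q = [Sn²⁺]·[Fe²⁺]^2/[Fe³⁺]^2 = 1.39 × 10^-4.
E = E° − (RT/nF) ln Q = 0.91 − (8.314×288)/(2×96485) × (-8.883) = 0.910 + 0.110 = 1.020 V.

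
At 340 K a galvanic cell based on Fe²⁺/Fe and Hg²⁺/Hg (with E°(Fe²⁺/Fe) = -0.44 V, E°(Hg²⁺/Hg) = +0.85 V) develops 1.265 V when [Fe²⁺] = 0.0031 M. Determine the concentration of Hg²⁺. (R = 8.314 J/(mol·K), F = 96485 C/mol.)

5.6 × 10^-4 M

From the Nernst equation, ln Q = nF(E° − E)/RT = 2×96485×(1.29 − 1.265)/(8.314×340) = 1.707, so Q = 5.51.
With Q = [Fe²⁺]/[Hg²⁺] and the known concentrations, [Hg²⁺] in the denominator gives [Hg²⁺] = 5.6 × 10^-4 M.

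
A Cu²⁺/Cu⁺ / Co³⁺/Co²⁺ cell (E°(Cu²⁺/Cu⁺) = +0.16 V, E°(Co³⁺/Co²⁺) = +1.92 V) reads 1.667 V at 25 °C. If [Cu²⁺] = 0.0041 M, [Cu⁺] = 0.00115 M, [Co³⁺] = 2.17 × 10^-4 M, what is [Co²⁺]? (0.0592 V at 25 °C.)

0.0023 M

From the Nernst equation, log Q = n(E° − E)/0.0592 = 1(1.76 − 1.667)/0.0592 = 1.571, so Q = 37.2.
With Q = [Cu²⁺]·[Co²⁺]/([Cu⁺]·[Co³⁺]) and the known concentrations, [Co²⁺] in the numerator gives [Co²⁺] = 0.0023 M.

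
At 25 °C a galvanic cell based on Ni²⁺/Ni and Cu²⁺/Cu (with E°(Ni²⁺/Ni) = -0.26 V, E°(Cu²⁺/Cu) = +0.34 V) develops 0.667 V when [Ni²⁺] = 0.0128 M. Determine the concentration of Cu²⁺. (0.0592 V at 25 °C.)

From the Nernst equation, log Q = n(E° − E)/0.0592 = 2(0.60 − 0.667)/0.0592 = -2.264, so Q = 0.00545.
With Q = [Ni²⁺]/[Cu²⁺] and the known concentrations, [Cu²⁺] in the denominator gives [Cu²⁺] = 2.3 M.

2.3 M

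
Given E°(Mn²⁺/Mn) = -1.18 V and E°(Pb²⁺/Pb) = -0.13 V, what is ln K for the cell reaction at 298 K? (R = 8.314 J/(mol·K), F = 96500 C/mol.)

E°_cell = -0.13 − (-1.18) = 1.05 V, with n = 2 electrons transferred.
At equilibrium E = 0, so the Nernst equation gives ln K = nFE°/RT = (2)(96500)(1.05)/((8.314)(298)) = 81.79.

ln K = 81.8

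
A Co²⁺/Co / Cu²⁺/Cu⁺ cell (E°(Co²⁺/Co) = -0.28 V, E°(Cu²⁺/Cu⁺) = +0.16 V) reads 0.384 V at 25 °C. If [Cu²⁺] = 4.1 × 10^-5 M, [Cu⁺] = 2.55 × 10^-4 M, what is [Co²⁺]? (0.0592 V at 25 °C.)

2.0 M

From the Nernst equation, log Q = n(E° − E)/0.0592 = 2(0.44 − 0.384)/0.0592 = 1.892, so Q = 78.0.
With Q = [Co²⁺]·[Cu⁺]^2/[Cu²⁺]^2 and the known concentrations, [Co²⁺] in the numerator gives [Co²⁺] = 2.0 M.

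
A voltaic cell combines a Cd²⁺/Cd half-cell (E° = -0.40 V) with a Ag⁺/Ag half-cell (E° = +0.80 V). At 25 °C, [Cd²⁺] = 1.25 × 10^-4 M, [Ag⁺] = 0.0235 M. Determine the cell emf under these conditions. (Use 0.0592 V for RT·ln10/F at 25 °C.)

The Ag⁺/Ag couple has the higher reduction potential and acts as the cathode, so E°_cell = +0.80 − (-0.40) = 1.20 V.
Balancing electrons gives n = 2; the reaction quotient is Q = [Cd²⁺]/[Ag⁺]^2 = 0.226.
At 25 °C, E = E° − (0.0592/n) log Q = 1.20 − (0.0592/2)(-0.645) = 1.200 + 0.019 = 1.219 V.

1.22 V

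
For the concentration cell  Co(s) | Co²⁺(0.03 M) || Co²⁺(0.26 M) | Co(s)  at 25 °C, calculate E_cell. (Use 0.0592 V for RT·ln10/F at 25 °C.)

Both half-cells are Co²⁺/Co, so E°_cell = 0. The concentrated side is the cathode; the cell reaction moves Co²⁺ from high to low concentration with n = 2.
Q = [Co²⁺]_dilute/[Co²⁺]_conc = 0.03/0.26 = 0.115.
E = 0 − (0.0592/2) log Q = −(0.0592/2)(-0.938) = 0.0278 V.

0.028 V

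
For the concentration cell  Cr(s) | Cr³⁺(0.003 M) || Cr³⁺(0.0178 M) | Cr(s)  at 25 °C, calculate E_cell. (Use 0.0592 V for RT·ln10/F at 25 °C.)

Both half-cells are Cr³⁺/Cr, so E°_cell = 0. The concentrated side is the cathode; the cell reaction moves Cr³⁺ from high to low concentration with n = 3.
Q = [Cr³⁺]_dilute/[Cr³⁺]_conc = 0.003/0.0178 = 0.169.
E = 0 − (0.0592/3) log Q = −(0.0592/3)(-0.773) = 0.0153 V.

0.015 V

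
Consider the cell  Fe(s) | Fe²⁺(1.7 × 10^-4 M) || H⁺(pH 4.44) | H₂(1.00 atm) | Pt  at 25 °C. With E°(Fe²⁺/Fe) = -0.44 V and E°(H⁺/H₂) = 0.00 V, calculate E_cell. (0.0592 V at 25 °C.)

0.29 V

The hydrogen couple is the cathode, so E°_cell = 0.44 V; n = 2.
[H⁺] = 10^(−4.44) = 3.6 × 10^-5 M, and Q = [Fe²⁺]·P(H₂) / [H⁺]^2 = 1.29 × 10^5.
E = E° − (0.0592/2) log Q = 0.44 − (0.0592/2)(5.110) = 0.289 V.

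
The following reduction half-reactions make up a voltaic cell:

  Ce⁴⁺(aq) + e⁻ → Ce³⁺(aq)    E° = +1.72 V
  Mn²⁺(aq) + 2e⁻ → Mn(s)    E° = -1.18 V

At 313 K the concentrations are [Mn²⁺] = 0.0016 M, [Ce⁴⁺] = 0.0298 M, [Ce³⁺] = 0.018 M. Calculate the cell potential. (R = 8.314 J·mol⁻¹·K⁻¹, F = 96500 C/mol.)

3.00 V

The Ce⁴⁺/Ce³⁺ couple has the higher reduction potential and acts as the cathode, so E°_cell = +1.72 − (-1.18) = 2.90 V.
Balancing electrons gives n = 2; the reaction quotient is Q = [Mn²⁺]·[Ce³⁺]^2/[Ce⁴⁺]^2 = 5.84 × 10^-4.
E = E° − (RT/nF) ln Q = 2.90 − (8.314×313)/(2×96500) × (-7.446) = 2.900 + 0.100 = 3.000 V.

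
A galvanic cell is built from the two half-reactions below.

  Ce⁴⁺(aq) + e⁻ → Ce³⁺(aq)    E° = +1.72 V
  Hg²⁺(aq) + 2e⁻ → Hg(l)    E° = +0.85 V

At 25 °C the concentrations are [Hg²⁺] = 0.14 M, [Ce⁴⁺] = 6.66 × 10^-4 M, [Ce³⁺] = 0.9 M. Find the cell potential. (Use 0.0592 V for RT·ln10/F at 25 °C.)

The Ce⁴⁺/Ce³⁺ couple has the higher reduction potential and acts as the cathode, so E°_cell = +1.72 − (+0.85) = 0.87 V.
Balancing electrons gives n = 2; the reaction quotient is Q = [Hg²⁺]·[Ce³⁺]^2/[Ce⁴⁺]^2 = 2.56 × 10^5.
At 25 °C, E = E° − (0.0592/n) log Q = 0.87 − (0.0592/2)(5.408) = 0.870 − 0.160 = 0.710 V.

0.710 V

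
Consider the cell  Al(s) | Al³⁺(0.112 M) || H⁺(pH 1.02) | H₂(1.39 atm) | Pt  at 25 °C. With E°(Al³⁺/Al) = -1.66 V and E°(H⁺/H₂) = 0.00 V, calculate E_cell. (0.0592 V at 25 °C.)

The hydrogen couple is the cathode, so E°_cell = 1.66 V; n = 6.
[H⁺] = 10^(−1.02) = 0.095 M, and Q = [Al³⁺]^2·P(H₂)^3 / [H⁺]^6 = 4.44 × 10^4.
E = E° − (0.0592/6) log Q = 1.66 − (0.0592/6)(4.647) = 1.614 V.

1.61 V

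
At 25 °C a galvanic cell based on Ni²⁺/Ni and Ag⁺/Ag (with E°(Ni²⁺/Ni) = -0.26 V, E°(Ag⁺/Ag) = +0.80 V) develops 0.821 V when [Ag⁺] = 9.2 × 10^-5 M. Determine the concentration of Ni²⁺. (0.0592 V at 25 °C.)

From the Nernst equation, log Q = n(E° − E)/0.0592 = 2(1.06 − 0.821)/0.0592 = 8.074, so Q = 1.19 × 10^8.
With Q = [Ni²⁺]/[Ag⁺]^2 and the known concentrations, [Ni²⁺] in the numerator gives [Ni²⁺] = 1.0 M.

1.0 M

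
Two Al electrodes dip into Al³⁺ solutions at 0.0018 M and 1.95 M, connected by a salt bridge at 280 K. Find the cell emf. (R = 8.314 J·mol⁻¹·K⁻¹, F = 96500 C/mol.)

Both half-cells are Al³⁺/Al, so E°_cell = 0. The concentrated side is the cathode; the cell reaction moves Al³⁺ from high to low concentration with n = 3.
Q = [Al³⁺]_dilute/[Al³⁺]_conc = 0.0018/1.95 = 9.23 × 10^-4.
E = 0 − (RT/nF) ln Q = −((8.314×280)/(3×96500))(-6.988) = 0.0562 V.

0.056 V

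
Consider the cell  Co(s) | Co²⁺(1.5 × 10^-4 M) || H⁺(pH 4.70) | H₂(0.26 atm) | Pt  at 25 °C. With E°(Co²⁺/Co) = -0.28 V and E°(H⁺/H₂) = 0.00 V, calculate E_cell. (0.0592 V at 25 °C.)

The hydrogen couple is the cathode, so E°_cell = 0.28 V; n = 2.
[H⁺] = 10^(−4.70) = 2 × 10^-5 M, and Q = [Co²⁺]·P(H₂) / [H⁺]^2 = 9.8 × 10^4.
E = E° − (0.0592/2) log Q = 0.28 − (0.0592/2)(4.991) = 0.132 V.

0.13 V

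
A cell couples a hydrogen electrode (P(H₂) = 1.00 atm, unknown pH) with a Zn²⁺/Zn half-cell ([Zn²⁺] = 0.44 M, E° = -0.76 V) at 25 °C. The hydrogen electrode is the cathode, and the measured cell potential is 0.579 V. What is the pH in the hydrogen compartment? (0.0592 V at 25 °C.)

pH = 3.24

E°_cell = 0.76 V and n = 2.
log Q = n(E° − E)/0.0592 = 2×(0.76 − 0.579)/0.0592 = 6.115.
With Q = [Zn²⁺]·P(H₂) / [H⁺]^2, solving for [H⁺] gives log[H⁺] = -3.236, so pH = 3.24.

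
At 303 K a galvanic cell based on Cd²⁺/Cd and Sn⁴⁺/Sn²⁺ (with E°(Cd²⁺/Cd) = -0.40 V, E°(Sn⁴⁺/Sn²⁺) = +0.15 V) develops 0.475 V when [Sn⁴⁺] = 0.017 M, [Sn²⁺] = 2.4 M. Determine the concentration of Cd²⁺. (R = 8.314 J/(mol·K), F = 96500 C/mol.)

2.2 M

From the Nernst equation, ln Q = nF(E° − E)/RT = 2×96500×(0.55 − 0.475)/(8.314×303) = 5.746, so Q = 313.
With Q = [Cd²⁺]·[Sn²⁺]/[Sn⁴⁺] and the known concentrations, [Cd²⁺] in the numerator gives [Cd²⁺] = 2.2 M.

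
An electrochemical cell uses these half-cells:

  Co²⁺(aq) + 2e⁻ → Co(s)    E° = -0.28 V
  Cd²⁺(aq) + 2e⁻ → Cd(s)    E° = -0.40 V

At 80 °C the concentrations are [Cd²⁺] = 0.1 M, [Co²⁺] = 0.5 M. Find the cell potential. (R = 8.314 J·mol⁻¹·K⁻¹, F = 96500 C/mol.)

0.144 V

The Co²⁺/Co couple has the higher reduction potential and acts as the cathode, so E°_cell = -0.28 − (-0.40) = 0.12 V.
Balancing electrons gives n = 2; the reaction quotient is Q = [Cd²⁺]/[Co²⁺] = 0.200.
E = E° − (RT/nF) ln Q = 0.12 − (8.314×353)/(2×96500) × (-1.609) = 0.120 + 0.024 = 0.144 V.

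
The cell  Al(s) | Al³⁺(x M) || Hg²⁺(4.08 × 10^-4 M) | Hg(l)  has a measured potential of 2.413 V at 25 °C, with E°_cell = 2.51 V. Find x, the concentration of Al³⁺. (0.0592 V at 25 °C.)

0.68 M

From the Nernst equation, log Q = n(E° − E)/0.0592 = 6(2.51 − 2.413)/0.0592 = 9.831, so Q = 6.78 × 10^9.
With Q = [Al³⁺]^2/[Hg²⁺]^3 and the known concentrations, [Al³⁺]^2 in the numerator gives [Al³⁺] = 0.68 M.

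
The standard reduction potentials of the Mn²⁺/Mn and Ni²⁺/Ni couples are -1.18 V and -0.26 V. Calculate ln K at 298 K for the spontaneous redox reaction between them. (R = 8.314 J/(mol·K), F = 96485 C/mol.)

E°_cell = -0.26 − (-1.18) = 0.92 V, with n = 2 electrons transferred.
At equilibrium E = 0, so the Nernst equation gives ln K = nFE°/RT = (2)(96485)(0.92)/((8.314)(298)) = 71.66.

ln K = 71.7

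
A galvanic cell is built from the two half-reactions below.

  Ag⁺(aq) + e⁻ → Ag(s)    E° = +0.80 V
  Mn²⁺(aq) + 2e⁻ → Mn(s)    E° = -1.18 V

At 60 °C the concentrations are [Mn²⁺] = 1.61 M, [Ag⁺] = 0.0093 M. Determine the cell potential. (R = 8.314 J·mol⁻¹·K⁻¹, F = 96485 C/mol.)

1.84 V

The Ag⁺/Ag couple has the higher reduction potential and acts as the cathode, so E°_cell = +0.80 − (-1.18) = 1.98 V.
Balancing electrons gives n = 2; the reaction quotient is Q = [Mn²⁺]/[Ag⁺]^2 = 1.86 × 10^4.
E = E° − (RT/nF) ln Q = 1.98 − (8.314×333)/(2×96485) × (9.832) = 1.980 − 0.141 = 1.839 V.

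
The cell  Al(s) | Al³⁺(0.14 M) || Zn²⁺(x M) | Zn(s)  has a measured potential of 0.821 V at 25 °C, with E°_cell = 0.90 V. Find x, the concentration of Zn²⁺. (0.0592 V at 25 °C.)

From the Nernst equation, log Q = n(E° − E)/0.0592 = 6(0.90 − 0.821)/0.0592 = 8.007, so Q = 1.02 × 10^8.
With Q = [Al³⁺]^2/[Zn²⁺]^3 and the known concentrations, [Zn²⁺]^3 in the denominator gives [Zn²⁺] = 5.8 × 10^-4 M.

5.8 × 10^-4 M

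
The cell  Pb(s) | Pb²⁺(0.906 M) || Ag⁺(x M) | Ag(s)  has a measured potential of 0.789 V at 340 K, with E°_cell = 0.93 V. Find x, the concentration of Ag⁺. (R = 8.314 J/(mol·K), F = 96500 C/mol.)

From the Nernst equation, ln Q = nF(E° − E)/RT = 2×96500×(0.93 − 0.789)/(8.314×340) = 9.627, so Q = 1.52 × 10^4.
With Q = [Pb²⁺]/[Ag⁺]^2 and the known concentrations, [Ag⁺]^2 in the denominator gives [Ag⁺] = 0.0077 M.

0.0077 M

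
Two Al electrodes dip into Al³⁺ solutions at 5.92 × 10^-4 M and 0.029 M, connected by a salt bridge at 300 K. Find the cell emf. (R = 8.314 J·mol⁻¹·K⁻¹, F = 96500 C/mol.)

0.034 V

Both half-cells are Al³⁺/Al, so E°_cell = 0. The concentrated side is the cathode; the cell reaction moves Al³⁺ from high to low concentration with n = 3.
Q = [Al³⁺]_dilute/[Al³⁺]_conc = 5.92 × 10^-4/0.029 = 0.0204.
E = 0 − (RT/nF) ln Q = −((8.314×300)/(3×96500))(-3.892) = 0.0335 V.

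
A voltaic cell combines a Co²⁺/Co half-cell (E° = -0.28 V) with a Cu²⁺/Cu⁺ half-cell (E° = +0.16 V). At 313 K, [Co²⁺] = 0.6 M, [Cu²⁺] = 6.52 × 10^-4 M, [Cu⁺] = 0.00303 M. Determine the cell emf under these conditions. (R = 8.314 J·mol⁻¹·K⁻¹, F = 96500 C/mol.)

0.405 V

The Cu²⁺/Cu⁺ couple has the higher reduction potential and acts as the cathode, so E°_cell = +0.16 − (-0.28) = 0.44 V.
Balancing electrons gives n = 2; the reaction quotient is Q = [Co²⁺]·[Cu⁺]^2/[Cu²⁺]^2 = 13.0.
E = E° − (RT/nF) ln Q = 0.44 − (8.314×313)/(2×96500) × (2.562) = 0.440 − 0.035 = 0.405 V.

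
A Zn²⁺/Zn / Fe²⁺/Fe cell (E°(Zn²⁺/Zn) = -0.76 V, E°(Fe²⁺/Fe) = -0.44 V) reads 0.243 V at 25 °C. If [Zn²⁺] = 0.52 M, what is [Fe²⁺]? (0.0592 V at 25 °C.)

0.0013 M

From the Nernst equation, log Q = n(E° − E)/0.0592 = 2(0.32 − 0.243)/0.0592 = 2.601, so Q = 399.
With Q = [Zn²⁺]/[Fe²⁺] and the known concentrations, [Fe²⁺] in the denominator gives [Fe²⁺] = 0.0013 M.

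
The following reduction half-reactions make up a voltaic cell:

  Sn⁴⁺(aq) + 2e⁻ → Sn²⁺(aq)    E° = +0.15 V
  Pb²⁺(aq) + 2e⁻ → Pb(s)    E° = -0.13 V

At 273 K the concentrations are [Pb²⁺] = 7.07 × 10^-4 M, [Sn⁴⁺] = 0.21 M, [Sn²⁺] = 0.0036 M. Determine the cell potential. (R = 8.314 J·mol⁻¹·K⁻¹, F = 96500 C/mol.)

The Sn⁴⁺/Sn²⁺ couple has the higher reduction potential and acts as the cathode, so E°_cell = +0.15 − (-0.13) = 0.28 V.
Balancing electrons gives n = 2; the reaction quotient is Q = [Pb²⁺]·[Sn²⁺]/[Sn⁴⁺] = 1.21 × 10^-5.
E = E° − (RT/nF) ln Q = 0.28 − (8.314×273)/(2×96500) × (-11.321) = 0.280 + 0.133 = 0.413 V.

0.413 V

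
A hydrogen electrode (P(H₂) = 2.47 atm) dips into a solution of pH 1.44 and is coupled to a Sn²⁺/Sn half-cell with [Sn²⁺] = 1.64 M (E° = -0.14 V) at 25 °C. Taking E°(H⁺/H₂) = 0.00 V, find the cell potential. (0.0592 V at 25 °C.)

The hydrogen couple is the cathode, so E°_cell = 0.14 V; n = 2.
[H⁺] = 10^(−1.44) = 0.036 M, and Q = [Sn²⁺]·P(H₂) / [H⁺]^2 = 3070.
E = E° − (0.0592/2) log Q = 0.14 − (0.0592/2)(3.488) = 0.037 V.

0.037 V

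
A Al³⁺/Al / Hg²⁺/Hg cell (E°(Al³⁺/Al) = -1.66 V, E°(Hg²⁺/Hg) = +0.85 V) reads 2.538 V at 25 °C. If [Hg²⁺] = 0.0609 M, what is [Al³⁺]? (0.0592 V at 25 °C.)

5.7 × 10^-4 M

From the Nernst equation, log Q = n(E° − E)/0.0592 = 6(2.51 − 2.538)/0.0592 = -2.838, so Q = 0.00145.
With Q = [Al³⁺]^2/[Hg²⁺]^3 and the known concentrations, [Al³⁺]^2 in the numerator gives [Al³⁺] = 5.7 × 10^-4 M.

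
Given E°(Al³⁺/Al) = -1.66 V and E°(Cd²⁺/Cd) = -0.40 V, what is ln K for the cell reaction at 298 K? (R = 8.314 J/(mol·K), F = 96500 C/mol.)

E°_cell = -0.40 − (-1.66) = 1.26 V, with n = 6 electrons transferred.
At equilibrium E = 0, so the Nernst equation gives ln K = nFE°/RT = (6)(96500)(1.26)/((8.314)(298)) = 294.46.

ln K = 294.5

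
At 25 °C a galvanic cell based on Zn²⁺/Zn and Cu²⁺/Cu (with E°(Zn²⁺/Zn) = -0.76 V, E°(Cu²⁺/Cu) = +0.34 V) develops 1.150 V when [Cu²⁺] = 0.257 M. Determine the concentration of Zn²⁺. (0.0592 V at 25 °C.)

From the Nernst equation, log Q = n(E° − E)/0.0592 = 2(1.10 − 1.150)/0.0592 = -1.689, so Q = 0.0205.
With Q = [Zn²⁺]/[Cu²⁺] and the known concentrations, [Zn²⁺] in the numerator gives [Zn²⁺] = 0.0053 M.

0.0053 M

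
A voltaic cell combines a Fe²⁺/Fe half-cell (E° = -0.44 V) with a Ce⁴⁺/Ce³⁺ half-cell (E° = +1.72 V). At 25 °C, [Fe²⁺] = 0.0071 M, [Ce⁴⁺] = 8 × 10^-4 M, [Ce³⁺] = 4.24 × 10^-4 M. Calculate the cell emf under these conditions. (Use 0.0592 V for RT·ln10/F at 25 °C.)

The Ce⁴⁺/Ce³⁺ couple has the higher reduction potential and acts as the cathode, so E°_cell = +1.72 − (-0.44) = 2.16 V.
Balancing electrons gives n = 2; the reaction quotient is Q = [Fe²⁺]·[Ce³⁺]^2/[Ce⁴⁺]^2 = 0.00199.
At 25 °C, E = E° − (0.0592/n) log Q = 2.16 − (0.0592/2)(-2.700) = 2.160 + 0.080 = 2.240 V.

2.24 V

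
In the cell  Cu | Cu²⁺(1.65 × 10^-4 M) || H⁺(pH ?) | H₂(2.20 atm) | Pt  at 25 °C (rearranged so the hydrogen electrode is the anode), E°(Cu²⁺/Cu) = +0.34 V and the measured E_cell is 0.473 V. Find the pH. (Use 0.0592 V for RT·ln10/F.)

pH = 3.97

E°_cell = 0.34 V and n = 2.
log Q = n(E° − E)/0.0592 = 2×(0.34 − 0.473)/0.0592 = -4.493.
With Q = [H⁺]^2 / ([Cu²⁺]·P(H₂)), solving for [H⁺] gives log[H⁺] = -3.967, so pH = 3.97.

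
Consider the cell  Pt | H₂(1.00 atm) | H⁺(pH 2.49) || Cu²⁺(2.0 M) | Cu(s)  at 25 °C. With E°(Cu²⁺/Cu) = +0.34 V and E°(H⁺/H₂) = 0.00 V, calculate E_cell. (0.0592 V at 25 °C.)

0.50 V

The Cu²⁺/Cu couple is the cathode, so E°_cell = 0.34 V; n = 2.
[H⁺] = 10^(−2.49) = 0.0032 M, and Q = [H⁺]^2 / ([Cu²⁺]·P(H₂)) = 5.24 × 10^-6.
E = E° − (0.0592/2) log Q = 0.34 − (0.0592/2)(-5.281) = 0.496 V.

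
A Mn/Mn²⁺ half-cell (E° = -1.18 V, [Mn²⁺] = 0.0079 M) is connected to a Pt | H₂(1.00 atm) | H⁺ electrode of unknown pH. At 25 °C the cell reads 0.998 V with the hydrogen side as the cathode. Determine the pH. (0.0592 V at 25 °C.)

pH = 4.13

E°_cell = 1.18 V and n = 2.
log Q = n(E° − E)/0.0592 = 2×(1.18 − 0.998)/0.0592 = 6.149.
With Q = [Mn²⁺]·P(H₂) / [H⁺]^2, solving for [H⁺] gives log[H⁺] = -4.126, so pH = 4.13.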